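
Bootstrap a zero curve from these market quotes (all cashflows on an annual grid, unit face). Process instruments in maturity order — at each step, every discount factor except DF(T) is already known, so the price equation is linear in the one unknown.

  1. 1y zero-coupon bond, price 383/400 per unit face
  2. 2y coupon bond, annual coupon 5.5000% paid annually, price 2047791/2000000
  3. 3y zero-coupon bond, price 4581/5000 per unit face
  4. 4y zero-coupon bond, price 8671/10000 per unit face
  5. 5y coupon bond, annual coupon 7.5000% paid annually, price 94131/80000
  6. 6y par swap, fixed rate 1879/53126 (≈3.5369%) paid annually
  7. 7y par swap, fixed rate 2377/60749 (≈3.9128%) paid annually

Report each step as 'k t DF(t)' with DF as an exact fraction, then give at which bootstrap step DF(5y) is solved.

step 1 [1y] zero: DF = P = 383/400 ≈ 0.957500
step 2 [2y] bond c/1=11/200: DF=(2047791/2000000 − 11/200·(0.957500))/(1+11/200) = 4603/5000 ≈ 0.920600
step 3 [3y] zero: DF = P = 4581/5000 ≈ 0.916200
step 4 [4y] zero: DF = P = 8671/10000 ≈ 0.867100
step 5 [5y] bond c/1=3/40: DF=(94131/80000 − 3/40·(0.957500+0.920600+0.916200+0.867100))/(1+3/40) = 8391/10000 ≈ 0.839100
step 6 [6y] swap r/1=1879/53126: DF=(1 − 1879/53126·(0.957500+0.920600+0.916200+0.867100+0.839100))/(1+1879/53126) = 8121/10000 ≈ 0.812100
step 7 [7y] swap r/1=2377/60749: DF=(1 − 2377/60749·(0.957500+0.920600+0.916200+0.867100+0.839100+0.812100))/(1+2377/60749) = 7623/10000 ≈ 0.762300

1 1 383/400
2 2 4603/5000
3 3 4581/5000
4 4 8671/10000
5 5 8391/10000
6 6 8121/10000
7 7 7623/10000
DF(5y) is solved at step 5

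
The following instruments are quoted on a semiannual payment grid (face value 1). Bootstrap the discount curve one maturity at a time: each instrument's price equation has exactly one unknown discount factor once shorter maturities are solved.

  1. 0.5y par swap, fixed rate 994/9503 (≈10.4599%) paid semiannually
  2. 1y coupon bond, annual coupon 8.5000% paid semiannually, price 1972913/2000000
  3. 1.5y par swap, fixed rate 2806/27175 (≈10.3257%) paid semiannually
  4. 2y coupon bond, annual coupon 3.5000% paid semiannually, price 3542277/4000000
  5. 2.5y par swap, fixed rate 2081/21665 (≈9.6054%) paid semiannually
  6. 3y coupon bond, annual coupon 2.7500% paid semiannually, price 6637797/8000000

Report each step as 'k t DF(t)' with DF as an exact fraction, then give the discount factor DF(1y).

step 1 [0.5y] swap r/2=497/9503: DF=(1 − 497/9503·(0))/(1+497/9503) = 9503/10000 ≈ 0.950300
step 2 [1y] bond c/2=17/400: DF=(1972913/2000000 − 17/400·(0.950300))/(1+17/400) = 363/400 ≈ 0.907500
step 3 [1.5y] swap r/2=1403/27175: DF=(1 − 1403/27175·(0.950300+0.907500))/(1+1403/27175) = 8597/10000 ≈ 0.859700
step 4 [2y] bond c/2=7/400: DF=(3542277/4000000 − 7/400·(0.950300+0.907500+0.859700))/(1+7/400) = 2059/2500 ≈ 0.823600
step 5 [2.5y] swap r/2=2081/43330: DF=(1 − 2081/43330·(0.950300+0.907500+0.859700+0.823600))/(1+2081/43330) = 7919/10000 ≈ 0.791900
step 6 [3y] bond c/2=11/800: DF=(6637797/8000000 − 11/800·(0.950300+0.907500+0.859700+0.823600+0.791900))/(1+11/800) = 7597/10000 ≈ 0.759700

1 1/2 9503/10000
2 1 363/400
3 3/2 8597/10000
4 2 2059/2500
5 5/2 7919/10000
6 3 7597/10000
DF(1y) = 363/400 ≈ 0.907500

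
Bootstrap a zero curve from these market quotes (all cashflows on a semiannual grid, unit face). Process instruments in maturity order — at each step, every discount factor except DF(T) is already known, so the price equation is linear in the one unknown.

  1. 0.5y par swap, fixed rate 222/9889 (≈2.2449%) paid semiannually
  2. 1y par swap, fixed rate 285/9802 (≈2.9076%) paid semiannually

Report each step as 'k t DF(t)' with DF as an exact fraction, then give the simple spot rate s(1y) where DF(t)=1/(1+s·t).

step 1 [0.5y] swap r/2=111/9889: DF=(1 − 111/9889·(0))/(1+111/9889) = 9889/10000 ≈ 0.988900
step 2 [1y] swap r/2=285/19604: DF=(1 − 285/19604·(0.988900))/(1+285/19604) = 1943/2000 ≈ 0.971500

1 1/2 9889/10000
2 1 1943/2000
s(1y) = (1/(1943/2000) − 1)/(1) = 57/1943 ≈ 2.9336%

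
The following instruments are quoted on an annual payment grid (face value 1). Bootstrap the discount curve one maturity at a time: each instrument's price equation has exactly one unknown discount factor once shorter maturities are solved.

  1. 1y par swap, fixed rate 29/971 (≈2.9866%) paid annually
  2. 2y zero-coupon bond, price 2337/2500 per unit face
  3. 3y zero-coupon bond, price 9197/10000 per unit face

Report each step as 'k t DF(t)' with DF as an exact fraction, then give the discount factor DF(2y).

1 1 971/1000
2 2 2337/2500
3 3 9197/10000
DF(2y) = 2337/2500 ≈ 0.934800

step 1 [1y] swap r/1=29/971: DF=(1 − 29/971·(0))/(1+29/971) = 971/1000 ≈ 0.971000
step 2 [2y] zero: DF = P = 2337/2500 ≈ 0.934800
step 3 [3y] zero: DF = P = 9197/10000 ≈ 0.919700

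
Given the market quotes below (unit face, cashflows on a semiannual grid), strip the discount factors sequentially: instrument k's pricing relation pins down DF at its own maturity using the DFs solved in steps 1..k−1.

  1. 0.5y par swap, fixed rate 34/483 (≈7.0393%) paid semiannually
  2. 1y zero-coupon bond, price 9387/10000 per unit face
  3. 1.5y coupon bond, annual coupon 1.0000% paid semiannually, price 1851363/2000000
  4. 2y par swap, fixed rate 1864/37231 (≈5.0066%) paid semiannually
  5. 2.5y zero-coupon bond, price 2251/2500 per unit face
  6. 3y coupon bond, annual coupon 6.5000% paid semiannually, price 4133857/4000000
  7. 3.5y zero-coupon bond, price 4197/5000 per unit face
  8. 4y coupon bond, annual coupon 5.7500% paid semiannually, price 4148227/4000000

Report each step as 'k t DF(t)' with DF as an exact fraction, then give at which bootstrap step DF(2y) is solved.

1 1/2 483/500
2 1 9387/10000
3 3/2 2279/2500
4 2 2267/2500
5 5/2 2251/2500
6 3 4277/5000
7 7/2 4197/5000
8 4 1663/2000
DF(2y) is solved at step 4

step 1 [0.5y] swap r/2=17/483: DF=(1 − 17/483·(0))/(1+17/483) = 483/500 ≈ 0.966000
step 2 [1y] zero: DF = P = 9387/10000 ≈ 0.938700
step 3 [1.5y] bond c/2=1/200: DF=(1851363/2000000 − 1/200·(0.966000+0.938700))/(1+1/200) = 2279/2500 ≈ 0.911600
step 4 [2y] swap r/2=932/37231: DF=(1 − 932/37231·(0.966000+0.938700+0.911600))/(1+932/37231) = 2267/2500 ≈ 0.906800
step 5 [2.5y] zero: DF = P = 2251/2500 ≈ 0.900400
step 6 [3y] bond c/2=13/400: DF=(4133857/4000000 − 13/400·(0.966000+0.938700+0.911600+0.906800+0.900400))/(1+13/400) = 4277/5000 ≈ 0.855400
step 7 [3.5y] zero: DF = P = 4197/5000 ≈ 0.839400
step 8 [4y] bond c/2=23/800: DF=(4148227/4000000 − 23/800·(0.966000+0.938700+0.911600+0.906800+0.900400+0.855400+0.839400))/(1+23/800) = 1663/2000 ≈ 0.831500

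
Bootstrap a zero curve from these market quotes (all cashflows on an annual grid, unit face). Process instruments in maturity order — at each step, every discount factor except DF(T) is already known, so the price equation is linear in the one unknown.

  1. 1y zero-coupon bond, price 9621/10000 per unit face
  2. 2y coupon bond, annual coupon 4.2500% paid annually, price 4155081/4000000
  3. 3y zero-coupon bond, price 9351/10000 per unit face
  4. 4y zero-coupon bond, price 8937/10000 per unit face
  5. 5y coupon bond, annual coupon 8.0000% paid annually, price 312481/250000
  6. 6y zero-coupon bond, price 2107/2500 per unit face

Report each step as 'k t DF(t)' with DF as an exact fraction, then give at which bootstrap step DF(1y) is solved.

1 1 9621/10000
2 2 2393/2500
3 3 9351/10000
4 4 8937/10000
5 5 8797/10000
6 6 2107/2500
DF(1y) is solved at step 1

step 1 [1y] zero: DF = P = 9621/10000 ≈ 0.962100
step 2 [2y] bond c/1=17/400: DF=(4155081/4000000 − 17/400·(0.962100))/(1+17/400) = 2393/2500 ≈ 0.957200
step 3 [3y] zero: DF = P = 9351/10000 ≈ 0.935100
step 4 [4y] zero: DF = P = 8937/10000 ≈ 0.893700
step 5 [5y] bond c/1=2/25: DF=(312481/250000 − 2/25·(0.962100+0.957200+0.935100+0.893700))/(1+2/25) = 8797/10000 ≈ 0.879700
step 6 [6y] zero: DF = P = 2107/2500 ≈ 0.842800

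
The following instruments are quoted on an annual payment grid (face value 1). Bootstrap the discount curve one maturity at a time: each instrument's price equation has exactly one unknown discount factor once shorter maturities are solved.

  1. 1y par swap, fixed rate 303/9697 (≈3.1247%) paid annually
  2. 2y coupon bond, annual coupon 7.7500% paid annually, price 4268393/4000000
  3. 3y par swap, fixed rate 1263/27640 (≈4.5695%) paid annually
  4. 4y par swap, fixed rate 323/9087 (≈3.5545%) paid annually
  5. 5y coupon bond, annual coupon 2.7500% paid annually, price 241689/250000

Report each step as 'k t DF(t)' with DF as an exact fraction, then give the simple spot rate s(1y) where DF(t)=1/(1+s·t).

1 1 9697/10000
2 2 4603/5000
3 3 8737/10000
4 4 2177/2500
5 5 2109/2500
s(1y) = (1/(9697/10000) − 1)/(1) = 303/9697 ≈ 3.1247%

step 1 [1y] swap r/1=303/9697: DF=(1 − 303/9697·(0))/(1+303/9697) = 9697/10000 ≈ 0.969700
step 2 [2y] bond c/1=31/400: DF=(4268393/4000000 − 31/400·(0.969700))/(1+31/400) = 4603/5000 ≈ 0.920600
step 3 [3y] swap r/1=1263/27640: DF=(1 − 1263/27640·(0.969700+0.920600))/(1+1263/27640) = 8737/10000 ≈ 0.873700
step 4 [4y] swap r/1=323/9087: DF=(1 − 323/9087·(0.969700+0.920600+0.873700))/(1+323/9087) = 2177/2500 ≈ 0.870800
step 5 [5y] bond c/1=11/400: DF=(241689/250000 − 11/400·(0.969700+0.920600+0.873700+0.870800))/(1+11/400) = 2109/2500 ≈ 0.843600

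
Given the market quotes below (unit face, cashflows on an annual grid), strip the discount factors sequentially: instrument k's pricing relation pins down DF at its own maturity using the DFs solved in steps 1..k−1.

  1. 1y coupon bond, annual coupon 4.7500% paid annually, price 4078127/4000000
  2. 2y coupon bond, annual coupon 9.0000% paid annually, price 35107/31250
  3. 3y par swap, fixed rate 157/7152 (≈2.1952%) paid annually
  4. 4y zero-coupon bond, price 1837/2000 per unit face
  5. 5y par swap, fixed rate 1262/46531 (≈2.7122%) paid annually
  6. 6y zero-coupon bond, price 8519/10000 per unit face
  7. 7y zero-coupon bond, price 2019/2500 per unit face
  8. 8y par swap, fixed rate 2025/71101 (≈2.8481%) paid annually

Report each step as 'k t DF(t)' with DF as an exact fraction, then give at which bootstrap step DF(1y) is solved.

step 1 [1y] bond c/1=19/400: DF=(4078127/4000000 − 19/400·(0))/(1+19/400) = 9733/10000 ≈ 0.973300
step 2 [2y] bond c/1=9/100: DF=(35107/31250 − 9/100·(0.973300))/(1+9/100) = 9503/10000 ≈ 0.950300
step 3 [3y] swap r/1=157/7152: DF=(1 − 157/7152·(0.973300+0.950300))/(1+157/7152) = 2343/2500 ≈ 0.937200
step 4 [4y] zero: DF = P = 1837/2000 ≈ 0.918500
step 5 [5y] swap r/1=1262/46531: DF=(1 − 1262/46531·(0.973300+0.950300+0.937200+0.918500))/(1+1262/46531) = 4369/5000 ≈ 0.873800
step 6 [6y] zero: DF = P = 8519/10000 ≈ 0.851900
step 7 [7y] zero: DF = P = 2019/2500 ≈ 0.807600
step 8 [8y] swap r/1=2025/71101: DF=(1 − 2025/71101·(0.973300+0.950300+0.937200+0.918500+0.873800+0.851900+0.807600))/(1+2025/71101) = 319/400 ≈ 0.797500

1 1 9733/10000
2 2 9503/10000
3 3 2343/2500
4 4 1837/2000
5 5 4369/5000
6 6 8519/10000
7 7 2019/2500
8 8 319/400
DF(1y) is solved at step 1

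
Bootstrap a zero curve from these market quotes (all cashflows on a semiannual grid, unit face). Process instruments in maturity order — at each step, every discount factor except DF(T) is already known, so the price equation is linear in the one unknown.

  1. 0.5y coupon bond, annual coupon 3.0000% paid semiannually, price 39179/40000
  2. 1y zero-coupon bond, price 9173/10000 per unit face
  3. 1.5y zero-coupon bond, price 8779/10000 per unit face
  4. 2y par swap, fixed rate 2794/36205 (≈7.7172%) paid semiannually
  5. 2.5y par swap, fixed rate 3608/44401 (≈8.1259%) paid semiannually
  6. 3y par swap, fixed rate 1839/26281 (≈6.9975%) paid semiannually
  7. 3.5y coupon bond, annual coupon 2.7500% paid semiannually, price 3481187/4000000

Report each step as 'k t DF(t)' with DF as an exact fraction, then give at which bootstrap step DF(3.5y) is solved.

1 1/2 193/200
2 1 9173/10000
3 3/2 8779/10000
4 2 8603/10000
5 5/2 2049/2500
6 3 8161/10000
7 7/2 492/625
DF(3.5y) is solved at step 7

step 1 [0.5y] bond c/2=3/200: DF=(39179/40000 − 3/200·(0))/(1+3/200) = 193/200 ≈ 0.965000
step 2 [1y] zero: DF = P = 9173/10000 ≈ 0.917300
step 3 [1.5y] zero: DF = P = 8779/10000 ≈ 0.877900
step 4 [2y] swap r/2=1397/36205: DF=(1 − 1397/36205·(0.965000+0.917300+0.877900))/(1+1397/36205) = 8603/10000 ≈ 0.860300
step 5 [2.5y] swap r/2=1804/44401: DF=(1 − 1804/44401·(0.965000+0.917300+0.877900+0.860300))/(1+1804/44401) = 2049/2500 ≈ 0.819600
step 6 [3y] swap r/2=1839/52562: DF=(1 − 1839/52562·(0.965000+0.917300+0.877900+0.860300+0.819600))/(1+1839/52562) = 8161/10000 ≈ 0.816100
step 7 [3.5y] bond c/2=11/800: DF=(3481187/4000000 − 11/800·(0.965000+0.917300+0.877900+0.860300+0.819600+0.816100))/(1+11/800) = 492/625 ≈ 0.787200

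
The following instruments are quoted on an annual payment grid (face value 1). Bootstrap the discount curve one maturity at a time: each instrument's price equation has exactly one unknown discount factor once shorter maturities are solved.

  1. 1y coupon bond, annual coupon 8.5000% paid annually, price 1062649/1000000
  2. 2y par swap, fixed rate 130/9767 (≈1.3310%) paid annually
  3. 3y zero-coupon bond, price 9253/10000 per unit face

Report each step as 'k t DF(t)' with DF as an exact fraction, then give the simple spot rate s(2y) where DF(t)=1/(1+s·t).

step 1 [1y] bond c/1=17/200: DF=(1062649/1000000 − 17/200·(0))/(1+17/200) = 4897/5000 ≈ 0.979400
step 2 [2y] swap r/1=130/9767: DF=(1 − 130/9767·(0.979400))/(1+130/9767) = 487/500 ≈ 0.974000
step 3 [3y] zero: DF = P = 9253/10000 ≈ 0.925300

1 1 4897/5000
2 2 487/500
3 3 9253/10000
s(2y) = (1/(487/500) − 1)/(2) = 13/974 ≈ 1.3347%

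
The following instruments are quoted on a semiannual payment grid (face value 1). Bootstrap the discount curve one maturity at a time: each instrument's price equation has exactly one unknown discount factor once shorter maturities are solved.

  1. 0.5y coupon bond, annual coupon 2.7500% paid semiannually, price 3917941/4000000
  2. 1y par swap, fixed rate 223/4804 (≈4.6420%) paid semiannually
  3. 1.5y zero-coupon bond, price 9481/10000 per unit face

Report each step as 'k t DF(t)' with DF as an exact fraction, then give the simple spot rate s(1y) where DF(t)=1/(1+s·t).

1 1/2 4831/5000
2 1 4777/5000
3 3/2 9481/10000
s(1y) = (1/(4777/5000) − 1)/(1) = 223/4777 ≈ 4.6682%

step 1 [0.5y] bond c/2=11/800: DF=(3917941/4000000 − 11/800·(0))/(1+11/800) = 4831/5000 ≈ 0.966200
step 2 [1y] swap r/2=223/9608: DF=(1 − 223/9608·(0.966200))/(1+223/9608) = 4777/5000 ≈ 0.955400
step 3 [1.5y] zero: DF = P = 9481/10000 ≈ 0.948100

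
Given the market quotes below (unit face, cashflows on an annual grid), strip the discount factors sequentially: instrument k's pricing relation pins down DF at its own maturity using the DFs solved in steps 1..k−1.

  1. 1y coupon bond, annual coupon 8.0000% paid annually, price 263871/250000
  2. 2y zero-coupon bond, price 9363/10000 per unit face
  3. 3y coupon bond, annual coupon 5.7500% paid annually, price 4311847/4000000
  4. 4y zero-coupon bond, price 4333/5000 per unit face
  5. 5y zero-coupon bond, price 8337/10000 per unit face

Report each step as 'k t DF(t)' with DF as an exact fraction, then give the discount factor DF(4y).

step 1 [1y] bond c/1=2/25: DF=(263871/250000 − 2/25·(0))/(1+2/25) = 9773/10000 ≈ 0.977300
step 2 [2y] zero: DF = P = 9363/10000 ≈ 0.936300
step 3 [3y] bond c/1=23/400: DF=(4311847/4000000 − 23/400·(0.977300+0.936300))/(1+23/400) = 9153/10000 ≈ 0.915300
step 4 [4y] zero: DF = P = 4333/5000 ≈ 0.866600
step 5 [5y] zero: DF = P = 8337/10000 ≈ 0.833700

1 1 9773/10000
2 2 9363/10000
3 3 9153/10000
4 4 4333/5000
5 5 8337/10000
DF(4y) = 4333/5000 ≈ 0.866600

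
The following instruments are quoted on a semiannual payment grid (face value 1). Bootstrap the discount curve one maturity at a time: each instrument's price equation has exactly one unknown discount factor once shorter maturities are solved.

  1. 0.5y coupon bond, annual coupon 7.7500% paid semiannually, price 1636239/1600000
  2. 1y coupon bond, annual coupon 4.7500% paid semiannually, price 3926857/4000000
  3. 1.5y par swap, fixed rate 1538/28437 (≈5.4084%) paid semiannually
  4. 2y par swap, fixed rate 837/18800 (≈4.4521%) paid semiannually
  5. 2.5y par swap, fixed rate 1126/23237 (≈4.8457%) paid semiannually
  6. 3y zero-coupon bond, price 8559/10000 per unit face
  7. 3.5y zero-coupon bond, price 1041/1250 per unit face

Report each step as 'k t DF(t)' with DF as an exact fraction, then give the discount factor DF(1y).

1 1/2 1969/2000
2 1 9361/10000
3 3/2 9231/10000
4 2 9163/10000
5 5/2 4437/5000
6 3 8559/10000
7 7/2 1041/1250
DF(1y) = 9361/10000 ≈ 0.936100

step 1 [0.5y] bond c/2=31/800: DF=(1636239/1600000 − 31/800·(0))/(1+31/800) = 1969/2000 ≈ 0.984500
step 2 [1y] bond c/2=19/800: DF=(3926857/4000000 − 19/800·(0.984500))/(1+19/800) = 9361/10000 ≈ 0.936100
step 3 [1.5y] swap r/2=769/28437: DF=(1 − 769/28437·(0.984500+0.936100))/(1+769/28437) = 9231/10000 ≈ 0.923100
step 4 [2y] swap r/2=837/37600: DF=(1 − 837/37600·(0.984500+0.936100+0.923100))/(1+837/37600) = 9163/10000 ≈ 0.916300
step 5 [2.5y] swap r/2=563/23237: DF=(1 − 563/23237·(0.984500+0.936100+0.923100+0.916300))/(1+563/23237) = 4437/5000 ≈ 0.887400
step 6 [3y] zero: DF = P = 8559/10000 ≈ 0.855900
step 7 [3.5y] zero: DF = P = 1041/1250 ≈ 0.832800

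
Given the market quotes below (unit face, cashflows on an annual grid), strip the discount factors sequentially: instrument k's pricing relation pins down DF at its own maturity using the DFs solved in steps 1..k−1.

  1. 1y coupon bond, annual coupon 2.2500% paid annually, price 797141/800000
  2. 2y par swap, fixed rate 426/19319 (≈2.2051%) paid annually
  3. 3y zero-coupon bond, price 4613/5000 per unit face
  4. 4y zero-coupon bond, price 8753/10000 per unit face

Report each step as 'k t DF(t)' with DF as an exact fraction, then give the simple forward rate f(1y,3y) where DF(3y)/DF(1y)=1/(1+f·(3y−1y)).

step 1 [1y] bond c/1=9/400: DF=(797141/800000 − 9/400·(0))/(1+9/400) = 1949/2000 ≈ 0.974500
step 2 [2y] swap r/1=426/19319: DF=(1 − 426/19319·(0.974500))/(1+426/19319) = 4787/5000 ≈ 0.957400
step 3 [3y] zero: DF = P = 4613/5000 ≈ 0.922600
step 4 [4y] zero: DF = P = 8753/10000 ≈ 0.875300

1 1 1949/2000
2 2 4787/5000
3 3 4613/5000
4 4 8753/10000
f(1y,3y) = ((1949/2000)/(4613/5000) − 1)/(2) = 519/18452 ≈ 2.8127%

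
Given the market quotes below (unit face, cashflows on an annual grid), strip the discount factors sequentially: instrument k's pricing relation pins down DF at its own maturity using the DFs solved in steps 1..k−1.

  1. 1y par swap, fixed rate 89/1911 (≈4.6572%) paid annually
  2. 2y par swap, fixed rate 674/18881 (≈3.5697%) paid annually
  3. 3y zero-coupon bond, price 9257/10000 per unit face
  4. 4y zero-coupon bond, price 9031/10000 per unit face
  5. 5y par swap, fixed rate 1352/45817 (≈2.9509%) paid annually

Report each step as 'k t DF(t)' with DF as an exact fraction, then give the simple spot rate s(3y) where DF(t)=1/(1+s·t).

step 1 [1y] swap r/1=89/1911: DF=(1 − 89/1911·(0))/(1+89/1911) = 1911/2000 ≈ 0.955500
step 2 [2y] swap r/1=674/18881: DF=(1 − 674/18881·(0.955500))/(1+674/18881) = 4663/5000 ≈ 0.932600
step 3 [3y] zero: DF = P = 9257/10000 ≈ 0.925700
step 4 [4y] zero: DF = P = 9031/10000 ≈ 0.903100
step 5 [5y] swap r/1=1352/45817: DF=(1 − 1352/45817·(0.955500+0.932600+0.925700+0.903100))/(1+1352/45817) = 1081/1250 ≈ 0.864800

1 1 1911/2000
2 2 4663/5000
3 3 9257/10000
4 4 9031/10000
5 5 1081/1250
s(3y) = (1/(9257/10000) − 1)/(3) = 743/27771 ≈ 2.6755%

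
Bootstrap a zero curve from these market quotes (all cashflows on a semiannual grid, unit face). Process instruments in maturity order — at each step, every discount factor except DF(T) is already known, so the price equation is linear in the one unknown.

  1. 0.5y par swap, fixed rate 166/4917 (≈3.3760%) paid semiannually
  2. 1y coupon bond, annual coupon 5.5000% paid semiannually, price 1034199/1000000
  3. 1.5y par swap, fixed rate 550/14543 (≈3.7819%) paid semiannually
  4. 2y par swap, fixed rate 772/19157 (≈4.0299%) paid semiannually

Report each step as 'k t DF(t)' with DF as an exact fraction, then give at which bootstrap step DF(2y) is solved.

1 1/2 4917/5000
2 1 4901/5000
3 3/2 189/200
4 2 2307/2500
DF(2y) is solved at step 4

step 1 [0.5y] swap r/2=83/4917: DF=(1 − 83/4917·(0))/(1+83/4917) = 4917/5000 ≈ 0.983400
step 2 [1y] bond c/2=11/400: DF=(1034199/1000000 − 11/400·(0.983400))/(1+11/400) = 4901/5000 ≈ 0.980200
step 3 [1.5y] swap r/2=275/14543: DF=(1 − 275/14543·(0.983400+0.980200))/(1+275/14543) = 189/200 ≈ 0.945000
step 4 [2y] swap r/2=386/19157: DF=(1 − 386/19157·(0.983400+0.980200+0.945000))/(1+386/19157) = 2307/2500 ≈ 0.922800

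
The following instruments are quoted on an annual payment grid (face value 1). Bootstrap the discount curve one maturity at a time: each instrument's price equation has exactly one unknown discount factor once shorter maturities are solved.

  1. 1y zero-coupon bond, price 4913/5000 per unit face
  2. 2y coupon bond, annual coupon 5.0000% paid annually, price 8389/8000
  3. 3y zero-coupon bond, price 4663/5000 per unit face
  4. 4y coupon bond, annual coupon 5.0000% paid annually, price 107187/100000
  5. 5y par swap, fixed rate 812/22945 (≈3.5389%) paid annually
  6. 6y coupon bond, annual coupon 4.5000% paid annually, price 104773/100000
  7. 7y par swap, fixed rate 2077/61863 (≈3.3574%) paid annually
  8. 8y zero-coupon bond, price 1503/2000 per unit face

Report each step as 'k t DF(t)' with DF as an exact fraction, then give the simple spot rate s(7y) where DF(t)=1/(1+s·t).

step 1 [1y] zero: DF = P = 4913/5000 ≈ 0.982600
step 2 [2y] bond c/1=1/20: DF=(8389/8000 − 1/20·(0.982600))/(1+1/20) = 9519/10000 ≈ 0.951900
step 3 [3y] zero: DF = P = 4663/5000 ≈ 0.932600
step 4 [4y] bond c/1=1/20: DF=(107187/100000 − 1/20·(0.982600+0.951900+0.932600))/(1+1/20) = 8843/10000 ≈ 0.884300
step 5 [5y] swap r/1=812/22945: DF=(1 − 812/22945·(0.982600+0.951900+0.932600+0.884300))/(1+812/22945) = 1047/1250 ≈ 0.837600
step 6 [6y] bond c/1=9/200: DF=(104773/100000 − 9/200·(0.982600+0.951900+0.932600+0.884300+0.837600))/(1+9/200) = 161/200 ≈ 0.805000
step 7 [7y] swap r/1=2077/61863: DF=(1 − 2077/61863·(0.982600+0.951900+0.932600+0.884300+0.837600+0.805000))/(1+2077/61863) = 7923/10000 ≈ 0.792300
step 8 [8y] zero: DF = P = 1503/2000 ≈ 0.751500

1 1 4913/5000
2 2 9519/10000
3 3 4663/5000
4 4 8843/10000
5 5 1047/1250
6 6 161/200
7 7 7923/10000
8 8 1503/2000
s(7y) = (1/(7923/10000) − 1)/(7) = 2077/55461 ≈ 3.7450%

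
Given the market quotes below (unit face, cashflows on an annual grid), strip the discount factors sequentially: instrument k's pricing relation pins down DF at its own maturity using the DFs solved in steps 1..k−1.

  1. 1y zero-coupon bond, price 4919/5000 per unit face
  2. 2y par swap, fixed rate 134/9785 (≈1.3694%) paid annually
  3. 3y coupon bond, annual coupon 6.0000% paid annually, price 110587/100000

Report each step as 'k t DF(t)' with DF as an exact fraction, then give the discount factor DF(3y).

1 1 4919/5000
2 2 2433/2500
3 3 373/400
DF(3y) = 373/400 ≈ 0.932500

step 1 [1y] zero: DF = P = 4919/5000 ≈ 0.983800
step 2 [2y] swap r/1=134/9785: DF=(1 − 134/9785·(0.983800))/(1+134/9785) = 2433/2500 ≈ 0.973200
step 3 [3y] bond c/1=3/50: DF=(110587/100000 − 3/50·(0.983800+0.973200))/(1+3/50) = 373/400 ≈ 0.932500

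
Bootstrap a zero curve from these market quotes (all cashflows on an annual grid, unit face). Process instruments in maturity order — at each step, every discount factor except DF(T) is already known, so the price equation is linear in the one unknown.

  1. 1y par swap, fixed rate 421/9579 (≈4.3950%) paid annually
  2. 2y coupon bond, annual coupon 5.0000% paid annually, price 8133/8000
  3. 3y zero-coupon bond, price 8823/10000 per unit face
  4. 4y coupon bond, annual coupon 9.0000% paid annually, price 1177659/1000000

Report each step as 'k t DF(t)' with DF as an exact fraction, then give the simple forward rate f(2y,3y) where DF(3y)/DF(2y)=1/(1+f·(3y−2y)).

1 1 9579/10000
2 2 4613/5000
3 3 8823/10000
4 4 8523/10000
f(2y,3y) = ((4613/5000)/(8823/10000) − 1)/(1) = 403/8823 ≈ 4.5676%

step 1 [1y] swap r/1=421/9579: DF=(1 − 421/9579·(0))/(1+421/9579) = 9579/10000 ≈ 0.957900
step 2 [2y] bond c/1=1/20: DF=(8133/8000 − 1/20·(0.957900))/(1+1/20) = 4613/5000 ≈ 0.922600
step 3 [3y] zero: DF = P = 8823/10000 ≈ 0.882300
step 4 [4y] bond c/1=9/100: DF=(1177659/1000000 − 9/100·(0.957900+0.922600+0.882300))/(1+9/100) = 8523/10000 ≈ 0.852300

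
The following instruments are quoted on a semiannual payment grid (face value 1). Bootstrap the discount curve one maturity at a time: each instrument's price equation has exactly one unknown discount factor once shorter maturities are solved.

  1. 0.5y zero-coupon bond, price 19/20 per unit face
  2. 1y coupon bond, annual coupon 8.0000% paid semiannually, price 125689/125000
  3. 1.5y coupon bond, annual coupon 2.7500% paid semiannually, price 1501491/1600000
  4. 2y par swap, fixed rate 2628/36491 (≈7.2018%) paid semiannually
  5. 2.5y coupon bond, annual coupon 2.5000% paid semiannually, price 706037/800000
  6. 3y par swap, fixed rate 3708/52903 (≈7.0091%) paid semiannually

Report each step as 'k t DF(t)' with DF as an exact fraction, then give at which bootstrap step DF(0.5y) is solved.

step 1 [0.5y] zero: DF = P = 19/20 ≈ 0.950000
step 2 [1y] bond c/2=1/25: DF=(125689/125000 − 1/25·(0.950000))/(1+1/25) = 9303/10000 ≈ 0.930300
step 3 [1.5y] bond c/2=11/800: DF=(1501491/1600000 − 11/800·(0.950000+0.930300))/(1+11/800) = 4501/5000 ≈ 0.900200
step 4 [2y] swap r/2=1314/36491: DF=(1 − 1314/36491·(0.950000+0.930300+0.900200))/(1+1314/36491) = 4343/5000 ≈ 0.868600
step 5 [2.5y] bond c/2=1/80: DF=(706037/800000 − 1/80·(0.950000+0.930300+0.900200+0.868600))/(1+1/80) = 4133/5000 ≈ 0.826600
step 6 [3y] swap r/2=1854/52903: DF=(1 − 1854/52903·(0.950000+0.930300+0.900200+0.868600+0.826600))/(1+1854/52903) = 4073/5000 ≈ 0.814600

1 1/2 19/20
2 1 9303/10000
3 3/2 4501/5000
4 2 4343/5000
5 5/2 4133/5000
6 3 4073/5000
DF(0.5y) is solved at step 1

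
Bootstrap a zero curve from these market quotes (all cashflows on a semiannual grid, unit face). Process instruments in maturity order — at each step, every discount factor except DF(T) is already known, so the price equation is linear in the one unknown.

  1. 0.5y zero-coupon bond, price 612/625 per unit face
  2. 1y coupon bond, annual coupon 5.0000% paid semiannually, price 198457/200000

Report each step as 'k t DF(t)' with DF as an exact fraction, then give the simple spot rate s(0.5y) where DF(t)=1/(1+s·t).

1 1/2 612/625
2 1 4721/5000
s(0.5y) = (1/(612/625) − 1)/(1/2) = 13/306 ≈ 4.2484%

step 1 [0.5y] zero: DF = P = 612/625 ≈ 0.979200
step 2 [1y] bond c/2=1/40: DF=(198457/200000 − 1/40·(0.979200))/(1+1/40) = 4721/5000 ≈ 0.944200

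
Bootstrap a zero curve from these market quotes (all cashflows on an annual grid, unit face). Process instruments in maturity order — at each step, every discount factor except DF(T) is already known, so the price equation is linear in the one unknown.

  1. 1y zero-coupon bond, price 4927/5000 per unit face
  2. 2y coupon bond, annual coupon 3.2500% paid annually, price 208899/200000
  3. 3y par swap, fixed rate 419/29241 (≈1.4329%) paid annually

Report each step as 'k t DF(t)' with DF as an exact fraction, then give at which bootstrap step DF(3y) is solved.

1 1 4927/5000
2 2 4903/5000
3 3 9581/10000
DF(3y) is solved at step 3

step 1 [1y] zero: DF = P = 4927/5000 ≈ 0.985400
step 2 [2y] bond c/1=13/400: DF=(208899/200000 − 13/400·(0.985400))/(1+13/400) = 4903/5000 ≈ 0.980600
step 3 [3y] swap r/1=419/29241: DF=(1 − 419/29241·(0.985400+0.980600))/(1+419/29241) = 9581/10000 ≈ 0.958100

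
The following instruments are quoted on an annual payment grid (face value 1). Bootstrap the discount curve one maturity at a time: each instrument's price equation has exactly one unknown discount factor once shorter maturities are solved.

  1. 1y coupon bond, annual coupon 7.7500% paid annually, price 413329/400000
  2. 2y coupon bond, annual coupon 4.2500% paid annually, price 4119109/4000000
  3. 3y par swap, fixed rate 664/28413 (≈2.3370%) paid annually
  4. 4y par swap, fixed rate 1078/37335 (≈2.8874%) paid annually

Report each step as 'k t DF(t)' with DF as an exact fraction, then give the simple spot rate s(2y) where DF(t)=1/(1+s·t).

step 1 [1y] bond c/1=31/400: DF=(413329/400000 − 31/400·(0))/(1+31/400) = 959/1000 ≈ 0.959000
step 2 [2y] bond c/1=17/400: DF=(4119109/4000000 − 17/400·(0.959000))/(1+17/400) = 9487/10000 ≈ 0.948700
step 3 [3y] swap r/1=664/28413: DF=(1 − 664/28413·(0.959000+0.948700))/(1+664/28413) = 1167/1250 ≈ 0.933600
step 4 [4y] swap r/1=1078/37335: DF=(1 − 1078/37335·(0.959000+0.948700+0.933600))/(1+1078/37335) = 4461/5000 ≈ 0.892200

1 1 959/1000
2 2 9487/10000
3 3 1167/1250
4 4 4461/5000
s(2y) = (1/(9487/10000) − 1)/(2) = 513/18974 ≈ 2.7037%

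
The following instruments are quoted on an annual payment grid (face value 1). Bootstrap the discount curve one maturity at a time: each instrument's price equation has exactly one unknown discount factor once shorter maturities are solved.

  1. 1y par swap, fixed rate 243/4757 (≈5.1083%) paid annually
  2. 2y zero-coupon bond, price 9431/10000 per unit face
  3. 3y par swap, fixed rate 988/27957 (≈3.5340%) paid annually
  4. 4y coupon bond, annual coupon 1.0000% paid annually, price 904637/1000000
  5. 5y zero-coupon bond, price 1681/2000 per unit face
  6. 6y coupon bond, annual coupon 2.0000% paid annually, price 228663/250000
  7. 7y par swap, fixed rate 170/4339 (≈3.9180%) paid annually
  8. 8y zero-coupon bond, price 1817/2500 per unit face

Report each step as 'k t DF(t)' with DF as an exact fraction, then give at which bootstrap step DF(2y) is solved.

step 1 [1y] swap r/1=243/4757: DF=(1 − 243/4757·(0))/(1+243/4757) = 4757/5000 ≈ 0.951400
step 2 [2y] zero: DF = P = 9431/10000 ≈ 0.943100
step 3 [3y] swap r/1=988/27957: DF=(1 − 988/27957·(0.951400+0.943100))/(1+988/27957) = 2253/2500 ≈ 0.901200
step 4 [4y] bond c/1=1/100: DF=(904637/1000000 − 1/100·(0.951400+0.943100+0.901200))/(1+1/100) = 217/250 ≈ 0.868000
step 5 [5y] zero: DF = P = 1681/2000 ≈ 0.840500
step 6 [6y] bond c/1=1/50: DF=(228663/250000 − 1/50·(0.951400+0.943100+0.901200+0.868000+0.840500))/(1+1/50) = 2021/2500 ≈ 0.808400
step 7 [7y] swap r/1=170/4339: DF=(1 − 170/4339·(0.951400+0.943100+0.901200+0.868000+0.840500+0.808400))/(1+170/4339) = 381/500 ≈ 0.762000
step 8 [8y] zero: DF = P = 1817/2500 ≈ 0.726800

1 1 4757/5000
2 2 9431/10000
3 3 2253/2500
4 4 217/250
5 5 1681/2000
6 6 2021/2500
7 7 381/500
8 8 1817/2500
DF(2y) is solved at step 2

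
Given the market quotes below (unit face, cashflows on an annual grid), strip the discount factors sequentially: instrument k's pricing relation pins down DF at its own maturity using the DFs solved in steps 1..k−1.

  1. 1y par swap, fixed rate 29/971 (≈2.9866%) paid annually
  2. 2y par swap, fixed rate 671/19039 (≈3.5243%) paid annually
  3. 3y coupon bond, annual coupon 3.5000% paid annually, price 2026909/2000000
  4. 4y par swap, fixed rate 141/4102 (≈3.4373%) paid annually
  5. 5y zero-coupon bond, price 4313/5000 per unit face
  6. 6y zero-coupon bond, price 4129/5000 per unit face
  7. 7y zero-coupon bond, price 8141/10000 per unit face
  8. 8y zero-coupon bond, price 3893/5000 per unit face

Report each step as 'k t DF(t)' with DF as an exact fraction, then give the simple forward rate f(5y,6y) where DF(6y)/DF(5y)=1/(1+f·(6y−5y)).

1 1 971/1000
2 2 9329/10000
3 3 2287/2500
4 4 8731/10000
5 5 4313/5000
6 6 4129/5000
7 7 8141/10000
8 8 3893/5000
f(5y,6y) = ((4313/5000)/(4129/5000) − 1)/(1) = 184/4129 ≈ 4.4563%

step 1 [1y] swap r/1=29/971: DF=(1 − 29/971·(0))/(1+29/971) = 971/1000 ≈ 0.971000
step 2 [2y] swap r/1=671/19039: DF=(1 − 671/19039·(0.971000))/(1+671/19039) = 9329/10000 ≈ 0.932900
step 3 [3y] bond c/1=7/200: DF=(2026909/2000000 − 7/200·(0.971000+0.932900))/(1+7/200) = 2287/2500 ≈ 0.914800
step 4 [4y] swap r/1=141/4102: DF=(1 − 141/4102·(0.971000+0.932900+0.914800))/(1+141/4102) = 8731/10000 ≈ 0.873100
step 5 [5y] zero: DF = P = 4313/5000 ≈ 0.862600
step 6 [6y] zero: DF = P = 4129/5000 ≈ 0.825800
step 7 [7y] zero: DF = P = 8141/10000 ≈ 0.814100
step 8 [8y] zero: DF = P = 3893/5000 ≈ 0.778600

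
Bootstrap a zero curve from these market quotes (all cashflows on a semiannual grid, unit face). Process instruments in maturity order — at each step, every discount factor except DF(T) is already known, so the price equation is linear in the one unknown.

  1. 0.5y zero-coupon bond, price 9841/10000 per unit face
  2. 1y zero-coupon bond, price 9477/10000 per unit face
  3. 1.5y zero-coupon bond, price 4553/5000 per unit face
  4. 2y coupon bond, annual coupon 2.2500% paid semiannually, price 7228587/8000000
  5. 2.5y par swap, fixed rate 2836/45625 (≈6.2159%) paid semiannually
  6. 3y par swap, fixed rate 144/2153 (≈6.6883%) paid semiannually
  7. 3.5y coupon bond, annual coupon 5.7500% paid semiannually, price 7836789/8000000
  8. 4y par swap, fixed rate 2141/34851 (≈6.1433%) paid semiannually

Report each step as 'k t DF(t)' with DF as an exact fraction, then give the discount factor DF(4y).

1 1/2 9841/10000
2 1 9477/10000
3 3/2 4553/5000
4 2 8619/10000
5 5/2 4291/5000
6 3 41/50
7 7/2 4009/5000
8 4 7859/10000
DF(4y) = 7859/10000 ≈ 0.785900

step 1 [0.5y] zero: DF = P = 9841/10000 ≈ 0.984100
step 2 [1y] zero: DF = P = 9477/10000 ≈ 0.947700
step 3 [1.5y] zero: DF = P = 4553/5000 ≈ 0.910600
step 4 [2y] bond c/2=9/800: DF=(7228587/8000000 − 9/800·(0.984100+0.947700+0.910600))/(1+9/800) = 8619/10000 ≈ 0.861900
step 5 [2.5y] swap r/2=1418/45625: DF=(1 − 1418/45625·(0.984100+0.947700+0.910600+0.861900))/(1+1418/45625) = 4291/5000 ≈ 0.858200
step 6 [3y] swap r/2=72/2153: DF=(1 − 72/2153·(0.984100+0.947700+0.910600+0.861900+0.858200))/(1+72/2153) = 41/50 ≈ 0.820000
step 7 [3.5y] bond c/2=23/800: DF=(7836789/8000000 − 23/800·(0.984100+0.947700+0.910600+0.861900+0.858200+0.820000))/(1+23/800) = 4009/5000 ≈ 0.801800
step 8 [4y] swap r/2=2141/69702: DF=(1 − 2141/69702·(0.984100+0.947700+0.910600+0.861900+0.858200+0.820000+0.801800))/(1+2141/69702) = 7859/10000 ≈ 0.785900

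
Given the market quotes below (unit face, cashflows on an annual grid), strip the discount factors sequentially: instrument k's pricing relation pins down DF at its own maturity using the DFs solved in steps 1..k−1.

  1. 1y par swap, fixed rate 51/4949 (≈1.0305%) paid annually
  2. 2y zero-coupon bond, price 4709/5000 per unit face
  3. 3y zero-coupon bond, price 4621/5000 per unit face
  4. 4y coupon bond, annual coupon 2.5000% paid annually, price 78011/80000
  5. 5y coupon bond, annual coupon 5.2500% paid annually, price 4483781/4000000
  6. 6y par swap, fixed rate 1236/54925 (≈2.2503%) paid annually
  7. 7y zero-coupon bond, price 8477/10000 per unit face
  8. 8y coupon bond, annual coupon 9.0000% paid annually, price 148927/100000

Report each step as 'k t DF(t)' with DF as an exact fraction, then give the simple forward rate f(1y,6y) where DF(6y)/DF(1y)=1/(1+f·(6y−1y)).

1 1 4949/5000
2 2 4709/5000
3 3 4621/5000
4 4 8817/10000
5 5 4393/5000
6 6 2191/2500
7 7 8477/10000
8 8 2107/2500
f(1y,6y) = ((4949/5000)/(2191/2500) − 1)/(5) = 81/3130 ≈ 2.5879%

step 1 [1y] swap r/1=51/4949: DF=(1 − 51/4949·(0))/(1+51/4949) = 4949/5000 ≈ 0.989800
step 2 [2y] zero: DF = P = 4709/5000 ≈ 0.941800
step 3 [3y] zero: DF = P = 4621/5000 ≈ 0.924200
step 4 [4y] bond c/1=1/40: DF=(78011/80000 − 1/40·(0.989800+0.941800+0.924200))/(1+1/40) = 8817/10000 ≈ 0.881700
step 5 [5y] bond c/1=21/400: DF=(4483781/4000000 − 21/400·(0.989800+0.941800+0.924200+0.881700))/(1+21/400) = 4393/5000 ≈ 0.878600
step 6 [6y] swap r/1=1236/54925: DF=(1 − 1236/54925·(0.989800+0.941800+0.924200+0.881700+0.878600))/(1+1236/54925) = 2191/2500 ≈ 0.876400
step 7 [7y] zero: DF = P = 8477/10000 ≈ 0.847700
step 8 [8y] bond c/1=9/100: DF=(148927/100000 − 9/100·(0.989800+0.941800+0.924200+0.881700+0.878600+0.876400+0.847700))/(1+9/100) = 2107/2500 ≈ 0.842800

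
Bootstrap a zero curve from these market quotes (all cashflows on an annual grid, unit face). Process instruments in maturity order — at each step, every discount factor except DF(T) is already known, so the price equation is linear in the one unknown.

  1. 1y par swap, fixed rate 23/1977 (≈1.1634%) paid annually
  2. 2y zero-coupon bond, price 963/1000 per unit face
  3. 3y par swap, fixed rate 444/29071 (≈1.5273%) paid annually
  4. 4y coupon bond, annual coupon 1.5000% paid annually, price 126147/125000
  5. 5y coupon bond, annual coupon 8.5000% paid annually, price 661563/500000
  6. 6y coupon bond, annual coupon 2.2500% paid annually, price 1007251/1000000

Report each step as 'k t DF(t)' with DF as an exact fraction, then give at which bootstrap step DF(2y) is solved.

step 1 [1y] swap r/1=23/1977: DF=(1 − 23/1977·(0))/(1+23/1977) = 1977/2000 ≈ 0.988500
step 2 [2y] zero: DF = P = 963/1000 ≈ 0.963000
step 3 [3y] swap r/1=444/29071: DF=(1 − 444/29071·(0.988500+0.963000))/(1+444/29071) = 2389/2500 ≈ 0.955600
step 4 [4y] bond c/1=3/200: DF=(126147/125000 − 3/200·(0.988500+0.963000+0.955600))/(1+3/200) = 9513/10000 ≈ 0.951300
step 5 [5y] bond c/1=17/200: DF=(661563/500000 − 17/200·(0.988500+0.963000+0.955600+0.951300))/(1+17/200) = 2293/2500 ≈ 0.917200
step 6 [6y] bond c/1=9/400: DF=(1007251/1000000 − 9/400·(0.988500+0.963000+0.955600+0.951300+0.917200))/(1+9/400) = 22/25 ≈ 0.880000

1 1 1977/2000
2 2 963/1000
3 3 2389/2500
4 4 9513/10000
5 5 2293/2500
6 6 22/25
DF(2y) is solved at step 2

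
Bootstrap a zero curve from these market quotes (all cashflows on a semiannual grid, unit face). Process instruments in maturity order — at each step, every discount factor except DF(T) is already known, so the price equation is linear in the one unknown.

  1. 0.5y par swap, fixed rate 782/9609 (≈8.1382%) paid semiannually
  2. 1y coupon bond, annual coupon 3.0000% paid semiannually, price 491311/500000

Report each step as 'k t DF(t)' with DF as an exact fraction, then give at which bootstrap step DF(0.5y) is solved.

step 1 [0.5y] swap r/2=391/9609: DF=(1 − 391/9609·(0))/(1+391/9609) = 9609/10000 ≈ 0.960900
step 2 [1y] bond c/2=3/200: DF=(491311/500000 − 3/200·(0.960900))/(1+3/200) = 9539/10000 ≈ 0.953900

1 1/2 9609/10000
2 1 9539/10000
DF(0.5y) is solved at step 1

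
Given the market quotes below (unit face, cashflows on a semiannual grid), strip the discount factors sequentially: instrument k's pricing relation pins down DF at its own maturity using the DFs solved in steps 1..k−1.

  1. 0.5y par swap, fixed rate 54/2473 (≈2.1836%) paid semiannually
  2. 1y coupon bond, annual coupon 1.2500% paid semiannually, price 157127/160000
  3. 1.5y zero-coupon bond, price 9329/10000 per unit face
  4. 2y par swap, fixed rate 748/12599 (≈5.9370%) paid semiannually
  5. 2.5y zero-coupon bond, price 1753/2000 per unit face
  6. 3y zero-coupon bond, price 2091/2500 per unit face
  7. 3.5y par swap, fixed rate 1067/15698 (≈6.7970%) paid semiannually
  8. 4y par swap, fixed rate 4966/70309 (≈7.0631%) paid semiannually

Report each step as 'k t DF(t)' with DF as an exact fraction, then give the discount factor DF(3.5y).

step 1 [0.5y] swap r/2=27/2473: DF=(1 − 27/2473·(0))/(1+27/2473) = 2473/2500 ≈ 0.989200
step 2 [1y] bond c/2=1/160: DF=(157127/160000 − 1/160·(0.989200))/(1+1/160) = 4849/5000 ≈ 0.969800
step 3 [1.5y] zero: DF = P = 9329/10000 ≈ 0.932900
step 4 [2y] swap r/2=374/12599: DF=(1 − 374/12599·(0.989200+0.969800+0.932900))/(1+374/12599) = 4439/5000 ≈ 0.887800
step 5 [2.5y] zero: DF = P = 1753/2000 ≈ 0.876500
step 6 [3y] zero: DF = P = 2091/2500 ≈ 0.836400
step 7 [3.5y] swap r/2=1067/31396: DF=(1 − 1067/31396·(0.989200+0.969800+0.932900+0.887800+0.876500+0.836400))/(1+1067/31396) = 3933/5000 ≈ 0.786600
step 8 [4y] swap r/2=2483/70309: DF=(1 − 2483/70309·(0.989200+0.969800+0.932900+0.887800+0.876500+0.836400+0.786600))/(1+2483/70309) = 7517/10000 ≈ 0.751700

1 1/2 2473/2500
2 1 4849/5000
3 3/2 9329/10000
4 2 4439/5000
5 5/2 1753/2000
6 3 2091/2500
7 7/2 3933/5000
8 4 7517/10000
DF(3.5y) = 3933/5000 ≈ 0.786600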